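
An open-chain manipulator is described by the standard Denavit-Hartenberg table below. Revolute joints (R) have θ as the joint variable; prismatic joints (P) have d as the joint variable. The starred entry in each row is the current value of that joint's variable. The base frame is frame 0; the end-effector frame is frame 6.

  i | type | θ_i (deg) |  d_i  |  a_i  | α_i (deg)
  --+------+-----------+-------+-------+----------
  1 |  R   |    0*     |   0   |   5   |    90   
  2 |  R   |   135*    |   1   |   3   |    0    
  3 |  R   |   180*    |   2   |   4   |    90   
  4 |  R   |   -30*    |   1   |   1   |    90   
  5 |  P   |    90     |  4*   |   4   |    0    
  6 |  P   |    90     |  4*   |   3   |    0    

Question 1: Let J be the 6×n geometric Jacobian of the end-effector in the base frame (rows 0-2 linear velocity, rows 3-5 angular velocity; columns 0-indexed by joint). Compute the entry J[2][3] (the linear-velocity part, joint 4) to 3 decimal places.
-4.192

axis z_3 = (-0.7071,-0.0000,-0.7071); lever o_n−o_3 = (-7.5887,5.9282,0.5176)
cross product → J_v[:, 3] = (4.1919,5.7321,-4.1919)
J_ω[:, 3] = z_3
entry J[2][3] = -4.1919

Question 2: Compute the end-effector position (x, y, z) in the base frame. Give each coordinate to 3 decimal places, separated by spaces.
after link 1: o_1 = (5.0000, 0.0000, 0.0000)
after link 2: o_2 = (2.8787, -1.0000, 2.1213)
after link 3: o_3 = (5.7071, -3.0000, -0.7071)
after link 4: o_4 = (5.6124, -2.5000, -2.0266)
after link 5: o_5 = (1.3697, 0.9641, -3.4408)
after link 6: o_6 = (-1.8816, 2.9282, -0.1895)

-1.882 2.928 -0.189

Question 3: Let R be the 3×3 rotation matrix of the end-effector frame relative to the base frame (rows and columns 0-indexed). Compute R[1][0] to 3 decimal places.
-0.500

End-effector x-axis (col 0 of R) = (-0.6124,-0.5000,0.6124)
R[1][0] = -0.5000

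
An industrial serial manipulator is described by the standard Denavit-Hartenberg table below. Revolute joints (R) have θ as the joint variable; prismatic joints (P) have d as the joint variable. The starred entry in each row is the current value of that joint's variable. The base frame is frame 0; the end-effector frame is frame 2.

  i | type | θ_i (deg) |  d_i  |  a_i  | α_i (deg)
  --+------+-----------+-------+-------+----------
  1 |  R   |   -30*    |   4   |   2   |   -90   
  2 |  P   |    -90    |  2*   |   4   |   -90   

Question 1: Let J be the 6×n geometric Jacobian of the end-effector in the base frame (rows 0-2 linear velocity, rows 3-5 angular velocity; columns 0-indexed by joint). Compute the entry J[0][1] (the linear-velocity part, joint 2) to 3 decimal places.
0.500

prismatic axis z_1 = (0.5000,0.8660,0.0000)
J_v[:, 1] = z_1; J_ω[:, 1] = (0,0,0)
entry J[0][1] = 0.5000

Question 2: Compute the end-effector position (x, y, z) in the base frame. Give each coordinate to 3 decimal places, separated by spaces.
2.732 0.732 8.000

after link 1: o_1 = (1.7321, -1.0000, 4.0000)
after link 2: o_2 = (2.7321, 0.7321, 8.0000)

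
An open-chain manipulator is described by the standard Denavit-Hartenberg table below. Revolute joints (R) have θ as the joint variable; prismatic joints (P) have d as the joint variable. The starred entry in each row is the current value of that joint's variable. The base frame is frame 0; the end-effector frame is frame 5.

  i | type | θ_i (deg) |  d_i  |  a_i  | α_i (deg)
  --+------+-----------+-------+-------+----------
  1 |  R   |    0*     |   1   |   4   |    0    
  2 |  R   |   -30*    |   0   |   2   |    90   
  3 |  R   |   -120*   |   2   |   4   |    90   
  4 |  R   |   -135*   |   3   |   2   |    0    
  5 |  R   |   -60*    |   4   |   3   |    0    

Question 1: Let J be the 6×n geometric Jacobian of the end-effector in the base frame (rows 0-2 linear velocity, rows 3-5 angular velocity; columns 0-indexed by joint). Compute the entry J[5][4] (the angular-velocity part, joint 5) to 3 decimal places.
axis z_4 = (-0.7500,0.4330,0.5000); lever o_n−o_4 = (-2.1335,0.3352,4.5095)
cross product → J_v[:, 4] = (1.7851,2.3154,0.6724)
J_ω[:, 4] = z_4
entry J[5][4] = 0.5000

0.500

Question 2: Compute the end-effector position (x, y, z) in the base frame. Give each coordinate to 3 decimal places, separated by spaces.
after link 1: o_1 = (4.0000, 0.0000, 1.0000)
after link 2: o_2 = (5.7321, -1.0000, 1.0000)
after link 3: o_3 = (3.0000, -1.7321, -2.4641)
after link 4: o_4 = (2.0695, 0.4382, 0.2606)
after link 5: o_5 = (-0.0640, 0.7734, 4.7702)

-0.064 0.773 4.770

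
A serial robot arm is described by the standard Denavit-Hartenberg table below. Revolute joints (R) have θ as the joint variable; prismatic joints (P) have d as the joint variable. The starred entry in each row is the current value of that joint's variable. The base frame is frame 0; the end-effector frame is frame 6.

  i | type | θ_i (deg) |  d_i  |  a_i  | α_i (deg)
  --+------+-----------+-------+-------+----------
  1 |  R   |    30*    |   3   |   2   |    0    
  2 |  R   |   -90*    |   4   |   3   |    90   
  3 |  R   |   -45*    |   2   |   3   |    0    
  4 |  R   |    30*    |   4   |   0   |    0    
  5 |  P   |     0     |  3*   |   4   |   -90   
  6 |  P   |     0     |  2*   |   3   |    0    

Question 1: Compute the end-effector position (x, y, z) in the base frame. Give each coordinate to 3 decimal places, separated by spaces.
0.138 -14.239 4.999

after link 1: o_1 = (1.7321, 1.0000, 3.0000)
after link 2: o_2 = (3.2321, -1.5981, 7.0000)
after link 3: o_3 = (2.5607, -4.4352, 4.8787)
after link 4: o_4 = (-0.9034, -6.4352, 4.8787)
after link 5: o_5 = (-1.5697, -11.2813, 3.8434)
after link 6: o_6 = (0.1380, -14.2391, 4.9988)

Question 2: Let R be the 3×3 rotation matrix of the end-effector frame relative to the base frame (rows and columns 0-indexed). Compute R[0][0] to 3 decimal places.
0.483

End-effector x-axis (col 0 of R) = (0.4830,-0.8365,-0.2588)
R[0][0] = 0.4830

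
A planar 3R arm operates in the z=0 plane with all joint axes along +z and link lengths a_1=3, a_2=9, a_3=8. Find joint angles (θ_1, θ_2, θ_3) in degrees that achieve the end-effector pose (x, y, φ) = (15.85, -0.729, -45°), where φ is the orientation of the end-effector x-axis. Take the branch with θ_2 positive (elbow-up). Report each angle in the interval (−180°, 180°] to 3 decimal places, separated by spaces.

-8.399 45.000 -81.600

wrist centre = target − a_3·(cos φ, sin φ) = (10.1931, 4.9279)
cos θ_2 = (128.1840−3²−9²)/(2·3·9) = 0.7071; θ_2 = 44.9997° (elbow-up)
β = atan2(4.9279,10.1931) = 25.8013°; ψ = atan2(6.3639,9.3640) = 34.2007°
θ_1 = β − ψ = -8.3993°
θ_3 = φ − θ_1 − θ_2 = -81.6004° (wrapped to (-180°,180°])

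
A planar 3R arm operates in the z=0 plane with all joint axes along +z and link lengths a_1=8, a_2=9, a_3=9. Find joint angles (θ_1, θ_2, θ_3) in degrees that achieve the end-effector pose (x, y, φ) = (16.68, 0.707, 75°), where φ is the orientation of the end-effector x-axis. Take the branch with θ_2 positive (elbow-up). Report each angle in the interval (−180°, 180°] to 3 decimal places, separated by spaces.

wrist centre = target − a_3·(cos φ, sin φ) = (14.3506, -7.9863)
cos θ_2 = (269.7220−8²−9²)/(2·8·9) = 0.8661; θ_2 = 29.9885° (elbow-up)
β = atan2(-7.9863,14.3506) = -29.0966°; ψ = atan2(4.4984,15.7951) = 15.8969°
θ_1 = β − ψ = -44.9935°
θ_3 = φ − θ_1 − θ_2 = 90.0049° (wrapped to (-180°,180°])

-44.993 29.989 90.005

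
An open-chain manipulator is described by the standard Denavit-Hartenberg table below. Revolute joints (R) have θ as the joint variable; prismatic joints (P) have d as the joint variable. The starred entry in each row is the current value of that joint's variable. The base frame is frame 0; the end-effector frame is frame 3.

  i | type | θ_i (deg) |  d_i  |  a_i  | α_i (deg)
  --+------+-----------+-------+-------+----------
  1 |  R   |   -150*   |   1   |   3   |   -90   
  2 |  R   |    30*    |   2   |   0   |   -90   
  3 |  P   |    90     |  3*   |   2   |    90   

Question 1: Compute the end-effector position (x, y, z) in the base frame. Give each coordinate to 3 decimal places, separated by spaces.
after link 1: o_1 = (-2.5981, -1.5000, 1.0000)
after link 2: o_2 = (-1.5981, -3.2321, 1.0000)
after link 3: o_3 = (-1.2990, -0.7500, -1.5981)

-1.299 -0.750 -1.598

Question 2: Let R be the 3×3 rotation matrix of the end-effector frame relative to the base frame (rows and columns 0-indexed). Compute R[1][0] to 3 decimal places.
0.866

End-effector x-axis (col 0 of R) = (-0.5000,0.8660,-0.0000)
R[1][0] = 0.8660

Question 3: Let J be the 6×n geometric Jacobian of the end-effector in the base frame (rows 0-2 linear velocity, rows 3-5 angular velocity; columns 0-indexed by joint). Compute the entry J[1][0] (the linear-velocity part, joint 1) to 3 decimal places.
-1.299

axis z_0 = ẑ; lever o_n−o_0 = (-1.2990,-0.7500,-1.5981)
cross product → J_v[:, 0] = (0.7500,-1.2990,0.0000)
J_ω[:, 0] = z_0
entry J[1][0] = -1.2990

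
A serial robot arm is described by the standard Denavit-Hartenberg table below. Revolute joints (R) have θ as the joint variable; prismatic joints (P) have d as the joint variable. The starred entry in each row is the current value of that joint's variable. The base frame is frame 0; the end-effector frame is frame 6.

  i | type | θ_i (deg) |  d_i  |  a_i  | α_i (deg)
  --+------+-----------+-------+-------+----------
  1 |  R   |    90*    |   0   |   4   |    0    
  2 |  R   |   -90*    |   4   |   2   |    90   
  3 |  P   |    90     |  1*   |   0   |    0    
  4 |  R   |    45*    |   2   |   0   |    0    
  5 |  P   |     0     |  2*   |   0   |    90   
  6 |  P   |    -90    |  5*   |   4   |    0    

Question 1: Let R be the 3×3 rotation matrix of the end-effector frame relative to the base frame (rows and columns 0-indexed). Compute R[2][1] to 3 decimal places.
0.707

End-effector y-axis (col 1 of R) = (-0.7071,-0.0000,0.7071)
R[2][1] = 0.7071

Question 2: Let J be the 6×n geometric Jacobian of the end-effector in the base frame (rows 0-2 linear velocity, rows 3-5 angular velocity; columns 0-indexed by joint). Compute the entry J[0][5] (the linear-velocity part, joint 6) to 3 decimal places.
prismatic axis z_5 = (0.7071,-0.0000,0.7071)
J_v[:, 5] = z_5; J_ω[:, 5] = (0,0,0)
entry J[0][5] = 0.7071

0.707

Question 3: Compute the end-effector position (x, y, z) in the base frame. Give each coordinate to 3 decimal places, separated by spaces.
after link 1: o_1 = (0.0000, 4.0000, 0.0000)
after link 2: o_2 = (2.0000, 4.0000, 4.0000)
after link 3: o_3 = (2.0000, 3.0000, 4.0000)
after link 4: o_4 = (2.0000, 1.0000, 4.0000)
after link 5: o_5 = (2.0000, -1.0000, 4.0000)
after link 6: o_6 = (5.5355, 3.0000, 7.5355)

5.536 3.000 7.536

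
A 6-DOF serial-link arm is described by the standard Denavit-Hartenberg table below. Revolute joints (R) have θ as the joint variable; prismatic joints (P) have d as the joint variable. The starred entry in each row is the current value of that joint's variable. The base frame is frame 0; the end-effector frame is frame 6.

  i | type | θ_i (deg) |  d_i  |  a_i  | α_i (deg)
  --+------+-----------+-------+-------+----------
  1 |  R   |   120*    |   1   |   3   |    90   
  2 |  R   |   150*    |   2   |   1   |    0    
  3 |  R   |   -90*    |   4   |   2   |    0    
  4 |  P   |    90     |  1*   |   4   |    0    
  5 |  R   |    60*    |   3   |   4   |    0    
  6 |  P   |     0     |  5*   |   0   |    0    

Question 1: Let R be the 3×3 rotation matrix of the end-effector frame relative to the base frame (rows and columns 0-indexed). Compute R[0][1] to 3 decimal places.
-0.250

End-effector y-axis (col 1 of R) = (-0.2500,0.4330,-0.8660)
R[0][1] = -0.2500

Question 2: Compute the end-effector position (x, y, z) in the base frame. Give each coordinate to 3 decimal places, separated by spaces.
after link 1: o_1 = (-1.5000, 2.5981, 1.0000)
after link 2: o_2 = (0.6651, 2.8481, 1.5000)
after link 3: o_3 = (3.6292, 5.7141, 3.2321)
after link 4: o_4 = (6.2272, 3.2141, 5.2321)
after link 5: o_5 = (10.5574, 1.7141, 3.2321)
after link 6: o_6 = (14.8875, 4.2141, 3.2321)

14.887 4.214 3.232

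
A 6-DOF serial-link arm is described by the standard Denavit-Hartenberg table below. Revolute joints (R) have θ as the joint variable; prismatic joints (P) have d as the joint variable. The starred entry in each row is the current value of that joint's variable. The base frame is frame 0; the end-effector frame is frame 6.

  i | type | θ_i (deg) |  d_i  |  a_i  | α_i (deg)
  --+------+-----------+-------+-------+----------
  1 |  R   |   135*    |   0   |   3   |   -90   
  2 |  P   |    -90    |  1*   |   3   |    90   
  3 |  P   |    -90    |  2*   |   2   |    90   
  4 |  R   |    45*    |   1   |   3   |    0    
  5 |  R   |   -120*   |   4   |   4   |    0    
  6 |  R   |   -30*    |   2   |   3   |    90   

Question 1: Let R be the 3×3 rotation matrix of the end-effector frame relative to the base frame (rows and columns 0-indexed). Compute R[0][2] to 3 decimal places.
-0.500

End-effector z-axis (col 2 of R) = (-0.5000,-0.8660,-0.0000)
R[0][2] = -0.5000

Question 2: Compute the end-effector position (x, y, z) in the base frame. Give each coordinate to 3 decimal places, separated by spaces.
after link 1: o_1 = (-2.1213, 2.1213, 0.0000)
after link 2: o_2 = (-2.8284, 1.4142, 3.0000)
after link 3: o_3 = (0.0000, 1.4142, 3.0000)
after link 4: o_4 = (3.0000, 1.4142, 2.0000)
after link 5: o_5 = (1.0000, 4.8783, -2.0000)
after link 6: o_6 = (-1.5981, 6.3783, -4.0000)

-1.598 6.378 -4.000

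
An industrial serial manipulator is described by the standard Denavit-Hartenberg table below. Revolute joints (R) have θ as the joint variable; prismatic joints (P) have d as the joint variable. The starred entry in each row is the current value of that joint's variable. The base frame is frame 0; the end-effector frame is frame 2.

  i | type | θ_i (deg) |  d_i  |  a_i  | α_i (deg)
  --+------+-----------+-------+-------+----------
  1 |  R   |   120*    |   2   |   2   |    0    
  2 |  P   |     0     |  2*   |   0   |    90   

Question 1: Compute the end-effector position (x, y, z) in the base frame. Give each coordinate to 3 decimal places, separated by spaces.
after link 1: o_1 = (-1.0000, 1.7321, 2.0000)
after link 2: o_2 = (-1.0000, 1.7321, 4.0000)

-1.000 1.732 4.000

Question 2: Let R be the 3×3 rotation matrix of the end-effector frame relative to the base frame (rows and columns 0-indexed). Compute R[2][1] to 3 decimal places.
1.000

End-effector y-axis (col 1 of R) = (-0.0000,-0.0000,1.0000)
R[2][1] = 1.0000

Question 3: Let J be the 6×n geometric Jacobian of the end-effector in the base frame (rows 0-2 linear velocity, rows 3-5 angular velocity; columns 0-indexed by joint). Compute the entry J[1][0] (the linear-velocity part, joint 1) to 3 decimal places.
axis z_0 = ẑ; lever o_n−o_0 = (-1.0000,1.7321,4.0000)
cross product → J_v[:, 0] = (-1.7321,-1.0000,0.0000)
J_ω[:, 0] = z_0
entry J[1][0] = -1.0000

-1.000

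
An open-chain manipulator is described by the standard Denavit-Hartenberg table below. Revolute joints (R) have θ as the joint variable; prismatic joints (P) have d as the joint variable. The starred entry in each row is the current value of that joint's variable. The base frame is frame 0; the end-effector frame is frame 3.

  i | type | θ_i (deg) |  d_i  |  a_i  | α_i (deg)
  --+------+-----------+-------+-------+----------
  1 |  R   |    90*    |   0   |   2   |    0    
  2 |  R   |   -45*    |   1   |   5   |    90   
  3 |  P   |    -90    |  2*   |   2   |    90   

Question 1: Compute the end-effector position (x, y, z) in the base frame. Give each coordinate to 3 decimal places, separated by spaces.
after link 1: o_1 = (0.0000, 2.0000, 0.0000)
after link 2: o_2 = (3.5355, 5.5355, 1.0000)
after link 3: o_3 = (4.9497, 4.1213, -1.0000)

4.950 4.121 -1.000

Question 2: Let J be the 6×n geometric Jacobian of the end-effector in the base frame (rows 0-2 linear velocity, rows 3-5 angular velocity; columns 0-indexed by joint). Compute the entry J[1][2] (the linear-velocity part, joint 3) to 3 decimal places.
-0.707

prismatic axis z_2 = (0.7071,-0.7071,0.0000)
J_v[:, 2] = z_2; J_ω[:, 2] = (0,0,0)
entry J[1][2] = -0.7071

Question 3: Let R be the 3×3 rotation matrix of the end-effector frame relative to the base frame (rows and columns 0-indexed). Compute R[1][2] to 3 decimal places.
End-effector z-axis (col 2 of R) = (-0.7071,-0.7071,-0.0000)
R[1][2] = -0.7071

-0.707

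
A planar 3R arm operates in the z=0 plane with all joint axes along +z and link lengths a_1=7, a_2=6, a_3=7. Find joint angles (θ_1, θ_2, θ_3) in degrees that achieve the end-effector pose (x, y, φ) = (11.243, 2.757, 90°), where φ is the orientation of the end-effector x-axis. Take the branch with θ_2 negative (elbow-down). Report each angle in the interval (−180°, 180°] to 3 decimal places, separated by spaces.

-0.006 -44.989 134.995

wrist centre = target − a_3·(cos φ, sin φ) = (11.2430, -4.2430)
cos θ_2 = (144.4081−7²−6²)/(2·7·6) = 0.7072; θ_2 = -44.9893° (elbow-down)
β = atan2(-4.2430,11.2430) = -20.6760°; ψ = atan2(-4.2418,11.2434) = -20.6701°
θ_1 = β − ψ = -0.0059°
θ_3 = φ − θ_1 − θ_2 = 134.9951° (wrapped to (-180°,180°])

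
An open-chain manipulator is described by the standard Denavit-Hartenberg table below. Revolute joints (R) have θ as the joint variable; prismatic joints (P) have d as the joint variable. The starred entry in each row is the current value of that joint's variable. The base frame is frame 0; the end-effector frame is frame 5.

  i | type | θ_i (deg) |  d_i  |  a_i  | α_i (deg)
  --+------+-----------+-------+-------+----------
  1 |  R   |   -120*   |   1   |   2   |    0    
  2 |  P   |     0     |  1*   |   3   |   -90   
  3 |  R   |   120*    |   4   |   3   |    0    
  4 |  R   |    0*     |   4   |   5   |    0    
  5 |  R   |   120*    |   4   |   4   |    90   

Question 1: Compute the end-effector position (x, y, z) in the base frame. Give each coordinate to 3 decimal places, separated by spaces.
10.892 -5.134 -1.464

after link 1: o_1 = (-1.0000, -1.7321, 1.0000)
after link 2: o_2 = (-2.5000, -4.3301, 2.0000)
after link 3: o_3 = (1.7141, -5.0311, -0.5981)
after link 4: o_4 = (6.4282, -4.8660, -4.9282)
after link 5: o_5 = (10.8923, -5.1340, -1.4641)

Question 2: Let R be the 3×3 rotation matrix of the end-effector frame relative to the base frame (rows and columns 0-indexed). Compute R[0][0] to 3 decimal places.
0.250

End-effector x-axis (col 0 of R) = (0.2500,0.4330,0.8660)
R[0][0] = 0.2500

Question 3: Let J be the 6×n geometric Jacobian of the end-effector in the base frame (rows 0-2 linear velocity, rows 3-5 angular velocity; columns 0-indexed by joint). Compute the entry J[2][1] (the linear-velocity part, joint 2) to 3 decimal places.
prismatic axis z_1 = (0.0000,0.0000,1.0000)
J_v[:, 1] = z_1; J_ω[:, 1] = (0,0,0)
entry J[2][1] = 1.0000

1.000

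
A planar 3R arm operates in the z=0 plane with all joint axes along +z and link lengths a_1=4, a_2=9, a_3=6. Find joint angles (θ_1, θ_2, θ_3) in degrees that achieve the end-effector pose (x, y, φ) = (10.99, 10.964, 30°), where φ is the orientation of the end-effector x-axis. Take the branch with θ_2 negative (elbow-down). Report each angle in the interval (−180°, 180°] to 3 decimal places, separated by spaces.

120.005 -90.005 -0.001

wrist centre = target − a_3·(cos φ, sin φ) = (5.7938, 7.9640)
cos θ_2 = (96.9940−4²−9²)/(2·4·9) = -0.0001; θ_2 = -90.0048° (elbow-down)
β = atan2(7.9640,5.7938) = 53.9639°; ψ = atan2(-9.0000,3.9992) = -66.0415°
θ_1 = β − ψ = 120.0055°
θ_3 = φ − θ_1 − θ_2 = -0.0007° (wrapped to (-180°,180°])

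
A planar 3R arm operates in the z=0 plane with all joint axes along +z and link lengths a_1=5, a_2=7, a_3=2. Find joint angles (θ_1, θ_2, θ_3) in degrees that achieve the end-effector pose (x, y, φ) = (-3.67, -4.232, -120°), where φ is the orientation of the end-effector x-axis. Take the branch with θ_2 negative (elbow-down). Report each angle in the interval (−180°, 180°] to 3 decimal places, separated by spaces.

-30.003 -149.999 60.002

wrist centre = target − a_3·(cos φ, sin φ) = (-2.6700, -2.4999)
cos θ_2 = (13.3786−5²−7²)/(2·5·7) = -0.8660; θ_2 = -149.9993° (elbow-down)
β = atan2(-2.4999,-2.6700) = -136.8839°; ψ = atan2(-3.5001,-1.0621) = -106.8810°
θ_1 = β − ψ = -30.0029°
θ_3 = φ − θ_1 − θ_2 = 60.0022° (wrapped to (-180°,180°])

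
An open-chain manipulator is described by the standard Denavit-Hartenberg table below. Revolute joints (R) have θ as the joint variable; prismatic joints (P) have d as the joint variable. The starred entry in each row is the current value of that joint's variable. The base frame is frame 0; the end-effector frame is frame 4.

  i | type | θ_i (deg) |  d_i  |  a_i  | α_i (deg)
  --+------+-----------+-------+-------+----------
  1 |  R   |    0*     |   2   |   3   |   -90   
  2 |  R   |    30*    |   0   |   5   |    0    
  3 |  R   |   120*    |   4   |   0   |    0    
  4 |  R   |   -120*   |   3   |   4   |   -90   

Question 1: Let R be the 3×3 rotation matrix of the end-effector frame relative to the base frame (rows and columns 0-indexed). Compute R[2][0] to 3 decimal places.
End-effector x-axis (col 0 of R) = (0.8660,0.0000,-0.5000)
R[2][0] = -0.5000

-0.500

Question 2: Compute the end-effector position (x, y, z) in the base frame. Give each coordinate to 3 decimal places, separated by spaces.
10.794 7.000 -2.500

after link 1: o_1 = (3.0000, 0.0000, 2.0000)
after link 2: o_2 = (7.3301, 0.0000, -0.5000)
after link 3: o_3 = (7.3301, 4.0000, -0.5000)
after link 4: o_4 = (10.7942, 7.0000, -2.5000)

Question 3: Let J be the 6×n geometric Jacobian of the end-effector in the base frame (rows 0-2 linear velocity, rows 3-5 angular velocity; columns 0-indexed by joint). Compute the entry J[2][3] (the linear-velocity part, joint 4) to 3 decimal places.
-3.464

axis z_3 = (0.0000,1.0000,0.0000); lever o_n−o_3 = (3.4641,3.0000,-2.0000)
cross product → J_v[:, 3] = (-2.0000,0.0000,-3.4641)
J_ω[:, 3] = z_3
entry J[2][3] = -3.4641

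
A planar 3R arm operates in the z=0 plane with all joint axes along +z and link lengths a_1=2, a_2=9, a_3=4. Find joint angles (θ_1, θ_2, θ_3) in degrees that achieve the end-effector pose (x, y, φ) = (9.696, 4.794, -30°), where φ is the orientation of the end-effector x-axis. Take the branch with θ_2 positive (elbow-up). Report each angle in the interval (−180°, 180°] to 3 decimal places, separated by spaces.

wrist centre = target − a_3·(cos φ, sin φ) = (6.2319, 6.7940)
cos θ_2 = (84.9950−2²−9²)/(2·2·9) = -0.0001; θ_2 = 90.0080° (elbow-up)
β = atan2(6.7940,6.2319) = 47.4709°; ψ = atan2(9.0000,1.9987) = 77.4788°
θ_1 = β − ψ = -30.0079°
θ_3 = φ − θ_1 − θ_2 = -90.0001° (wrapped to (-180°,180°])

-30.008 90.008 -90.000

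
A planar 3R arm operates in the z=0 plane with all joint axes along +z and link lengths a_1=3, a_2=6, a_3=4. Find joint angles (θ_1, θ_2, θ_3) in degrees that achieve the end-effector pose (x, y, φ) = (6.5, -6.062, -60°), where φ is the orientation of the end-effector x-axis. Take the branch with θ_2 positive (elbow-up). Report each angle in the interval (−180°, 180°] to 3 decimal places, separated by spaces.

-120.000 120.002 -60.002

wrist centre = target − a_3·(cos φ, sin φ) = (4.5000, -2.5979)
cos θ_2 = (26.9991−3²−6²)/(2·3·6) = -0.5000; θ_2 = 120.0017° (elbow-up)
β = atan2(-2.5979,4.5000) = -29.9983°; ψ = atan2(5.1961,-0.0002) = 90.0017°
θ_1 = β − ψ = -120.0000°
θ_3 = φ − θ_1 − θ_2 = -60.0017° (wrapped to (-180°,180°])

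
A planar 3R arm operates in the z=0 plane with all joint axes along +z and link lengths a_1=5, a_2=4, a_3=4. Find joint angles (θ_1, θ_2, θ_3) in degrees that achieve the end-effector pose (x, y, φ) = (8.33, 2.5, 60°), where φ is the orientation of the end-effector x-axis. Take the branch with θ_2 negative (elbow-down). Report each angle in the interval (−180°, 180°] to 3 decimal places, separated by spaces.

30.001 -90.002 120.002

wrist centre = target − a_3·(cos φ, sin φ) = (6.3300, -0.9641)
cos θ_2 = (40.9984−5²−4²)/(2·5·4) = -0.0000; θ_2 = -90.0023° (elbow-down)
β = atan2(-0.9641,6.3300) = -8.6600°; ψ = atan2(-4.0000,4.9998) = -38.6607°
θ_1 = β − ψ = 30.0007°
θ_3 = φ − θ_1 − θ_2 = 120.0016° (wrapped to (-180°,180°])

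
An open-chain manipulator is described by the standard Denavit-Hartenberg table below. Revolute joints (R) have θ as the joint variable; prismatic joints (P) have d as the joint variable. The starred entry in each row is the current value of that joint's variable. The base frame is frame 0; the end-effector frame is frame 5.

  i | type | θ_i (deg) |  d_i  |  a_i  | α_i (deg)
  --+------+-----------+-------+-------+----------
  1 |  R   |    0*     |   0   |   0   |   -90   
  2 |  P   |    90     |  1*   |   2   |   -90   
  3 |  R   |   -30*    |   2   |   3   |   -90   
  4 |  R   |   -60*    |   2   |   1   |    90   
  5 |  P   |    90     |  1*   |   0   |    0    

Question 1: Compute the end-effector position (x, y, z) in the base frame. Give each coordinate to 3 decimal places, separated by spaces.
-3.366 0.585 -5.281

after link 1: o_1 = (0.0000, 0.0000, 0.0000)
after link 2: o_2 = (0.0000, 1.0000, -2.0000)
after link 3: o_3 = (-2.0000, 2.5000, -4.5981)
after link 4: o_4 = (-2.8660, 1.0179, -6.0311)
after link 5: o_5 = (-3.3660, 0.5849, -5.2811)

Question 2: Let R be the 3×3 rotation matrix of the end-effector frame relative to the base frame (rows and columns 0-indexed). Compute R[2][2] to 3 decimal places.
0.750

End-effector z-axis (col 2 of R) = (-0.5000,-0.4330,0.7500)
R[2][2] = 0.7500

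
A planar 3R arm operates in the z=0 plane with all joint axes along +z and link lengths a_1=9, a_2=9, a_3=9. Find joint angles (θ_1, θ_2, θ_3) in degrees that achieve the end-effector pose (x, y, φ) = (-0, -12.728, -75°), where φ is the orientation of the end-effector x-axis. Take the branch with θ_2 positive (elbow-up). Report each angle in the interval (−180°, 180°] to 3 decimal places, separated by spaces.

wrist centre = target − a_3·(cos φ, sin φ) = (-2.3294, -4.0347)
cos θ_2 = (21.7045−9²−9²)/(2·9·9) = -0.8660; θ_2 = 149.9996° (elbow-up)
β = atan2(-4.0347,-2.3294) = -119.9995°; ψ = atan2(4.5001,1.2058) = 74.9998°
θ_1 = β − ψ = -194.9993°
θ_3 = φ − θ_1 − θ_2 = -30.0003° (wrapped to (-180°,180°])

165.001 150.000 -30.000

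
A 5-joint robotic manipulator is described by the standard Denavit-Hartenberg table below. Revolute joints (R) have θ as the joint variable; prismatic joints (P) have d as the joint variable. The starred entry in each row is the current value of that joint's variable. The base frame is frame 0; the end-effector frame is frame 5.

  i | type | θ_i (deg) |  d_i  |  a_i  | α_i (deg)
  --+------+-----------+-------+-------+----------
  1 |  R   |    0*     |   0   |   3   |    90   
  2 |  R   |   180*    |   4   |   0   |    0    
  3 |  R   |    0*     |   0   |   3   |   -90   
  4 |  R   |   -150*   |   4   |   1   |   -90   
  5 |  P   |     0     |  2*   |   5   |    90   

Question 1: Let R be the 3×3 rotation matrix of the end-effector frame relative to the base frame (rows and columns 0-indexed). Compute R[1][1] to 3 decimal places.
End-effector y-axis (col 1 of R) = (-0.5000,-0.8660,0.0000)
R[1][1] = -0.8660

-0.866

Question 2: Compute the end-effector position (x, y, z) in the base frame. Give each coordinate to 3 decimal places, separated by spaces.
after link 1: o_1 = (3.0000, 0.0000, 0.0000)
after link 2: o_2 = (3.0000, -4.0000, 0.0000)
after link 3: o_3 = (0.0000, -4.0000, 0.0000)
after link 4: o_4 = (0.8660, -4.5000, -4.0000)
after link 5: o_5 = (4.1962, -8.7321, -4.0000)

4.196 -8.732 -4.000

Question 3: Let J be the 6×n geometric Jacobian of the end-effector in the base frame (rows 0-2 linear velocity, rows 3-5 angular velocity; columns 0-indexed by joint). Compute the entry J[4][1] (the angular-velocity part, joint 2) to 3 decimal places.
axis z_1 = (0.0000,-1.0000,0.0000); lever o_n−o_1 = (1.1962,-8.7321,-4.0000)
cross product → J_v[:, 1] = (4.0000,0.0000,1.1962)
J_ω[:, 1] = z_1
entry J[4][1] = -1.0000

-1.000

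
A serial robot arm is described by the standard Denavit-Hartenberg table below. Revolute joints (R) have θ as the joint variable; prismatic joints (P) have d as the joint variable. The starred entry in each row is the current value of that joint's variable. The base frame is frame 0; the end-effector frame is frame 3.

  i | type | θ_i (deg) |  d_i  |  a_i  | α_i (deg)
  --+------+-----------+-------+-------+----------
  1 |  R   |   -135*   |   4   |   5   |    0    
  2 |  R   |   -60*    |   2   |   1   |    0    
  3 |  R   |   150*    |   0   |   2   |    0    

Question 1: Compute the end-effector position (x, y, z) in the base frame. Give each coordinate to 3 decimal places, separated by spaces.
after link 1: o_1 = (-3.5355, -3.5355, 4.0000)
after link 2: o_2 = (-4.5015, -3.2767, 6.0000)
after link 3: o_3 = (-3.0872, -4.6909, 6.0000)

-3.087 -4.691 6.000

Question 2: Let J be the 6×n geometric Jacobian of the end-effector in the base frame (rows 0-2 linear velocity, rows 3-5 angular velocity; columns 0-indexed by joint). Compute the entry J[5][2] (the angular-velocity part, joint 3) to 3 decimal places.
1.000

axis z_2 = (0.0000,0.0000,1.0000); lever o_n−o_2 = (1.4142,-1.4142,0.0000)
cross product → J_v[:, 2] = (1.4142,1.4142,-0.0000)
J_ω[:, 2] = z_2
entry J[5][2] = 1.0000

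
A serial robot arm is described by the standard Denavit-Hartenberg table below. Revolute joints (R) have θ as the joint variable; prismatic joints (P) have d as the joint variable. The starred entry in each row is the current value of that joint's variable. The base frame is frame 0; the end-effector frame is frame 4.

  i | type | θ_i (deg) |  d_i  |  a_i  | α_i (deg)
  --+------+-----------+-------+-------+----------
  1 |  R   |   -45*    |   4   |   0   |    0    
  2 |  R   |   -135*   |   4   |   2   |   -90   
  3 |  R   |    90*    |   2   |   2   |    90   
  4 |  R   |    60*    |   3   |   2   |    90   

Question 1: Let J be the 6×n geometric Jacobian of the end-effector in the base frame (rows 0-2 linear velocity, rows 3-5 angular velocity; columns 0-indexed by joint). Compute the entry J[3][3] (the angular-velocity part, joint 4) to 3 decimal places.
-1.000

axis z_3 = (-1.0000,-0.0000,0.0000); lever o_n−o_3 = (-3.0000,-1.7321,-1.0000)
cross product → J_v[:, 3] = (0.0000,-1.0000,1.7321)
J_ω[:, 3] = z_3
entry J[3][3] = -1.0000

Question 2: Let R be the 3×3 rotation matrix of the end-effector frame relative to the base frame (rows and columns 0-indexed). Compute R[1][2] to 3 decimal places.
End-effector z-axis (col 2 of R) = (-0.0000,0.5000,-0.8660)
R[1][2] = 0.5000

0.500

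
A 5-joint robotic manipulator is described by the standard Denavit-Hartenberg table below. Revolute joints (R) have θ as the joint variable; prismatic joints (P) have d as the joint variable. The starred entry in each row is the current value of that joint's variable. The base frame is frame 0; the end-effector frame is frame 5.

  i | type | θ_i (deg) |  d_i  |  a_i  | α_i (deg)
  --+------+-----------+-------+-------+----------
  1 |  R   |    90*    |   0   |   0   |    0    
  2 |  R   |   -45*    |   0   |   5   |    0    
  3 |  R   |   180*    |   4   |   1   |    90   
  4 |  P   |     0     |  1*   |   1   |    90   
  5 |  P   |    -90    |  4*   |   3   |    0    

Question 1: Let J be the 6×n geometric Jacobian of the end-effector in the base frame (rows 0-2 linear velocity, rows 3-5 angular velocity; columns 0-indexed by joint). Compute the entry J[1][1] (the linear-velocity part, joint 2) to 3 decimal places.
axis z_1 = (0.0000,0.0000,1.0000); lever o_n−o_1 = (3.5355,0.7071,-0.0000)
cross product → J_v[:, 1] = (-0.7071,3.5355,0.0000)
J_ω[:, 1] = z_1
entry J[1][1] = 3.5355

3.536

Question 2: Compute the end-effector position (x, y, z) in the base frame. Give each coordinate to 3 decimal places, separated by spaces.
after link 1: o_1 = (0.0000, 0.0000, 0.0000)
after link 2: o_2 = (3.5355, 3.5355, 0.0000)
after link 3: o_3 = (2.8284, 2.8284, 4.0000)
after link 4: o_4 = (1.4142, 2.8284, 4.0000)
after link 5: o_5 = (3.5355, 0.7071, -0.0000)

3.536 0.707 -0.000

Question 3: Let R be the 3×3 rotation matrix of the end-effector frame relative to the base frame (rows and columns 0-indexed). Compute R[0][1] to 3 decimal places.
End-effector y-axis (col 1 of R) = (-0.7071,-0.7071,0.0000)
R[0][1] = -0.7071

-0.707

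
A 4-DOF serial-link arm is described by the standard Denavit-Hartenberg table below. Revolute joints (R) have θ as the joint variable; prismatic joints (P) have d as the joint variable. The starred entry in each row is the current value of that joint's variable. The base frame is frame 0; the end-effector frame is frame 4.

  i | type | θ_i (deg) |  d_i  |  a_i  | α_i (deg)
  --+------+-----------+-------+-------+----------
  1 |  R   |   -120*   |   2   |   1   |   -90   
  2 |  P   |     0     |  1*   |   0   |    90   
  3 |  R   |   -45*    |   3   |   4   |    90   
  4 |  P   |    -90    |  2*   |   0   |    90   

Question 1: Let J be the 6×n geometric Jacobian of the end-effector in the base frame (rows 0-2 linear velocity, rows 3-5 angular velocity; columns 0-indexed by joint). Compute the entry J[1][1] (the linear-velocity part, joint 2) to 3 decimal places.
-0.500

prismatic axis z_1 = (0.8660,-0.5000,0.0000)
J_v[:, 1] = z_1; J_ω[:, 1] = (0,0,0)
entry J[1][1] = -0.5000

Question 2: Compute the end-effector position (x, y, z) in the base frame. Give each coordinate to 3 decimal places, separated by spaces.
after link 1: o_1 = (-0.5000, -0.8660, 2.0000)
after link 2: o_2 = (0.3660, -1.3660, 2.0000)
after link 3: o_3 = (-3.4977, -2.4013, 5.0000)
after link 4: o_4 = (-4.0153, -0.4694, 5.0000)

-4.015 -0.469 5.000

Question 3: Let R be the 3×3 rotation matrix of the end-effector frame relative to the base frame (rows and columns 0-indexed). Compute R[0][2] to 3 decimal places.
End-effector z-axis (col 2 of R) = (0.9659,0.2588,-0.0000)
R[0][2] = 0.9659

0.966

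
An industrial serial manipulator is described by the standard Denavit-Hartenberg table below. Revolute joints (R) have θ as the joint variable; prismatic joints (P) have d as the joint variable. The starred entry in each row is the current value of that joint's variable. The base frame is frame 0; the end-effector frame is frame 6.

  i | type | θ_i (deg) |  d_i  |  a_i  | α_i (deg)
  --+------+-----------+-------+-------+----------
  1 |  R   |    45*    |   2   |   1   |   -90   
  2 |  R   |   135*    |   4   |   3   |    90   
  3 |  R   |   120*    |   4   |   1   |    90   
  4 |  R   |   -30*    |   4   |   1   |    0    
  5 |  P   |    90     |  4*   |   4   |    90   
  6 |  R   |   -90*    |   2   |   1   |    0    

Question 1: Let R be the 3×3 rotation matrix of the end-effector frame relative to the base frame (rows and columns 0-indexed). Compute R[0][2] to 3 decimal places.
End-effector z-axis (col 2 of R) = (-0.5638,0.4968,0.6597)
R[0][2] = -0.5638

-0.564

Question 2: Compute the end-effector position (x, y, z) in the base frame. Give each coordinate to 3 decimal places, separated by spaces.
after link 1: o_1 = (0.7071, 0.7071, 2.0000)
after link 2: o_2 = (-3.6213, 2.0355, -0.1213)
after link 3: o_3 = (-1.9837, 4.8979, -2.5962)
after link 4: o_4 = (-5.6938, 5.0769, -4.3859)
after link 5: o_5 = (-7.8327, 8.2159, -8.5778)
after link 6: o_6 = (-8.1738, 9.2890, -6.6460)

-8.174 9.289 -6.646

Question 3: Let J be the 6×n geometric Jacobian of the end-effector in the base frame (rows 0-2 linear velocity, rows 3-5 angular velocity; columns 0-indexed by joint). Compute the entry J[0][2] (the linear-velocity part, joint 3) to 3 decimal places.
axis z_2 = (0.5000,0.5000,-0.7071); lever o_n−o_2 = (-4.5525,7.2535,-6.5246)
cross product → J_v[:, 2] = (1.8666,6.4814,5.9030)
J_ω[:, 2] = z_2
entry J[0][2] = 1.8666

1.867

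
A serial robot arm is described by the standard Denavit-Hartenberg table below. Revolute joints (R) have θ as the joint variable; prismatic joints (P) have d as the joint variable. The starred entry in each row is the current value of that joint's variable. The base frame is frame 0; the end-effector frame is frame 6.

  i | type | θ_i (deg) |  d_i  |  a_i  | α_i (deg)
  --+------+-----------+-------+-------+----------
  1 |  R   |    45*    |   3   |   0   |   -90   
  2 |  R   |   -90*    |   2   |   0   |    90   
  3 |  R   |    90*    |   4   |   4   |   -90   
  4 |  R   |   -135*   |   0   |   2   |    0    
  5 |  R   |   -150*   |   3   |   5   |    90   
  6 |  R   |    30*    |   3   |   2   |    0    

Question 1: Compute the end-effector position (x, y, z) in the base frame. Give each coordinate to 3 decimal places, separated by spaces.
after link 1: o_1 = (0.0000, 0.0000, 3.0000)
after link 2: o_2 = (-1.4142, 1.4142, 3.0000)
after link 3: o_3 = (-7.0711, 1.4142, 3.0000)
after link 4: o_4 = (-7.0711, -0.5858, 3.0000)
after link 5: o_5 = (-4.5711, 3.7443, 0.0000)
after link 6: o_6 = (-6.3031, 6.7443, -1.0000)

-6.303 6.744 -1.000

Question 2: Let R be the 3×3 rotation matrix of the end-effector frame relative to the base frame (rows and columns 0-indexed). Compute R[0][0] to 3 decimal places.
0.433

End-effector x-axis (col 0 of R) = (0.4330,0.7500,-0.5000)
R[0][0] = 0.4330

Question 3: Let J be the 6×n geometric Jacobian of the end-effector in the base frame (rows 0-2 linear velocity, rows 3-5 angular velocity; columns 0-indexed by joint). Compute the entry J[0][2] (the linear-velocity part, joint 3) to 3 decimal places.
axis z_2 = (-0.7071,-0.7071,0.0000); lever o_n−o_2 = (-4.8889,5.3301,-4.0000)
cross product → J_v[:, 2] = (2.8284,-2.8284,-7.2259)
J_ω[:, 2] = z_2
entry J[0][2] = 2.8284

2.828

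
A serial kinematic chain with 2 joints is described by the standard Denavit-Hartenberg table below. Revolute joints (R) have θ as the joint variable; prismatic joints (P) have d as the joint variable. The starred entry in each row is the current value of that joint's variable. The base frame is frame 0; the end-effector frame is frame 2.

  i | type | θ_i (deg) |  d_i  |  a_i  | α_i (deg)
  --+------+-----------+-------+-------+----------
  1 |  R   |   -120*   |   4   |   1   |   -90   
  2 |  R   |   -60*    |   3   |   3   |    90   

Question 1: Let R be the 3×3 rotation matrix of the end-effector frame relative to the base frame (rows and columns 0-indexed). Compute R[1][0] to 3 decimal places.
End-effector x-axis (col 0 of R) = (-0.2500,-0.4330,0.8660)
R[1][0] = -0.4330

-0.433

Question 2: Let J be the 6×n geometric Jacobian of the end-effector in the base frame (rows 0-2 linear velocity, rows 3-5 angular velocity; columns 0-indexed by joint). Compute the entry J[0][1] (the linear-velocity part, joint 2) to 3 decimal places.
axis z_1 = (0.8660,-0.5000,0.0000); lever o_n−o_1 = (1.8481,-2.7990,2.5981)
cross product → J_v[:, 1] = (-1.2990,-2.2500,-1.5000)
J_ω[:, 1] = z_1
entry J[0][1] = -1.2990

-1.299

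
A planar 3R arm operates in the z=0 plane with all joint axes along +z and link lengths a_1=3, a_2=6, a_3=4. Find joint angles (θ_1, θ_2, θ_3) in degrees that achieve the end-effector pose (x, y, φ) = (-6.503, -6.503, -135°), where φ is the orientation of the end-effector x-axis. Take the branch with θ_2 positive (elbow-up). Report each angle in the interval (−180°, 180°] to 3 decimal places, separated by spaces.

wrist centre = target − a_3·(cos φ, sin φ) = (-3.6746, -3.6746)
cos θ_2 = (27.0050−3²−6²)/(2·3·6) = -0.4999; θ_2 = 119.9909° (elbow-up)
β = atan2(-3.6746,-3.6746) = -135.0000°; ψ = atan2(5.1966,0.0008) = 89.9909°
θ_1 = β − ψ = -224.9909°
θ_3 = φ − θ_1 − θ_2 = -30.0000° (wrapped to (-180°,180°])

135.009 119.991 -30.000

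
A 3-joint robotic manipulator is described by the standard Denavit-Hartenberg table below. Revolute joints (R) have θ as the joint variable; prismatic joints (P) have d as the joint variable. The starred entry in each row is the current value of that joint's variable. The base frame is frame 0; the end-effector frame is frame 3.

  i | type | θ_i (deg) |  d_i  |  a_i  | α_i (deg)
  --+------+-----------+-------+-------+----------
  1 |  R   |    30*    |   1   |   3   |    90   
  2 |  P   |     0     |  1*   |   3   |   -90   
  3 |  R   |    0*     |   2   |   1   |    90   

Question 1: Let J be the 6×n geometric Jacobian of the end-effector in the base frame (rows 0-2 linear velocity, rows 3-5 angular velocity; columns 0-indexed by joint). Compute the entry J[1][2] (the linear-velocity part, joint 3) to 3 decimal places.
axis z_2 = (0.0000,0.0000,1.0000); lever o_n−o_2 = (0.8660,0.5000,2.0000)
cross product → J_v[:, 2] = (-0.5000,0.8660,0.0000)
J_ω[:, 2] = z_2
entry J[1][2] = 0.8660

0.866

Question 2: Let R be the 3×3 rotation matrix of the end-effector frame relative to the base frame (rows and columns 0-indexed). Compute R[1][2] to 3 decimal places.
-0.866

End-effector z-axis (col 2 of R) = (0.5000,-0.8660,0.0000)
R[1][2] = -0.8660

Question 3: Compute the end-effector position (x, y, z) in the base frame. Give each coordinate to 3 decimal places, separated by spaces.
6.562 2.634 3.000

after link 1: o_1 = (2.5981, 1.5000, 1.0000)
after link 2: o_2 = (5.6962, 2.1340, 1.0000)
after link 3: o_3 = (6.5622, 2.6340, 3.0000)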